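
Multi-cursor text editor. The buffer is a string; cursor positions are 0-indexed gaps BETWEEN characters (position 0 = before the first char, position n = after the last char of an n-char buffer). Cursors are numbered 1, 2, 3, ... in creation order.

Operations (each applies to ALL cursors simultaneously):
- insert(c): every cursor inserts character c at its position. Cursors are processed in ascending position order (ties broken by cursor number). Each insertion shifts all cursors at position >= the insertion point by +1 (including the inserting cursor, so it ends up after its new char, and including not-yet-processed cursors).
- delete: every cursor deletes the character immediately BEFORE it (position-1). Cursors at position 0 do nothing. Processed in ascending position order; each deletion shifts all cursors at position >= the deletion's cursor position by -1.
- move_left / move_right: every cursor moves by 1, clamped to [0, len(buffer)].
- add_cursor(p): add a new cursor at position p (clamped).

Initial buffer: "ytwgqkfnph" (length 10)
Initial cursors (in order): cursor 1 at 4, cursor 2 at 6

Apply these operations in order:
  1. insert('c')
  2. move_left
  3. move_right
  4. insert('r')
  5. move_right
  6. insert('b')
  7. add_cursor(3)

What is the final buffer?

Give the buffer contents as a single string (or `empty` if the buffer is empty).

After op 1 (insert('c')): buffer="ytwgcqkcfnph" (len 12), cursors c1@5 c2@8, authorship ....1..2....
After op 2 (move_left): buffer="ytwgcqkcfnph" (len 12), cursors c1@4 c2@7, authorship ....1..2....
After op 3 (move_right): buffer="ytwgcqkcfnph" (len 12), cursors c1@5 c2@8, authorship ....1..2....
After op 4 (insert('r')): buffer="ytwgcrqkcrfnph" (len 14), cursors c1@6 c2@10, authorship ....11..22....
After op 5 (move_right): buffer="ytwgcrqkcrfnph" (len 14), cursors c1@7 c2@11, authorship ....11..22....
After op 6 (insert('b')): buffer="ytwgcrqbkcrfbnph" (len 16), cursors c1@8 c2@13, authorship ....11.1.22.2...
After op 7 (add_cursor(3)): buffer="ytwgcrqbkcrfbnph" (len 16), cursors c3@3 c1@8 c2@13, authorship ....11.1.22.2...

Answer: ytwgcrqbkcrfbnph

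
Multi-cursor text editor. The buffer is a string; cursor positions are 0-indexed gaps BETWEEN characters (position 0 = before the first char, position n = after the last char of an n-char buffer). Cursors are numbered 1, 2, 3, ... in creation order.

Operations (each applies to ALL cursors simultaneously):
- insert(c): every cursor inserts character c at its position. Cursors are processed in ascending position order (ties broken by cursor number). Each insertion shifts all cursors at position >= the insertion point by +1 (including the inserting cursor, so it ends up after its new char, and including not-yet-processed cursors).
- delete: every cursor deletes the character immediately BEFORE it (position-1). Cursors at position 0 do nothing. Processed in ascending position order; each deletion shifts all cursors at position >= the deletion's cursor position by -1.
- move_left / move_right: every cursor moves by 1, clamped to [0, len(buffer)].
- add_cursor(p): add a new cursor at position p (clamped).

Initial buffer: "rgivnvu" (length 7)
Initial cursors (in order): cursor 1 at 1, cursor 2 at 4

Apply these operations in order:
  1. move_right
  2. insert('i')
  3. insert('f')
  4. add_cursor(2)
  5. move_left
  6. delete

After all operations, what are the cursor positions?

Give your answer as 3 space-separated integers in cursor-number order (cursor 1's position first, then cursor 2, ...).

Answer: 1 5 0

Derivation:
After op 1 (move_right): buffer="rgivnvu" (len 7), cursors c1@2 c2@5, authorship .......
After op 2 (insert('i')): buffer="rgiivnivu" (len 9), cursors c1@3 c2@7, authorship ..1...2..
After op 3 (insert('f')): buffer="rgifivnifvu" (len 11), cursors c1@4 c2@9, authorship ..11...22..
After op 4 (add_cursor(2)): buffer="rgifivnifvu" (len 11), cursors c3@2 c1@4 c2@9, authorship ..11...22..
After op 5 (move_left): buffer="rgifivnifvu" (len 11), cursors c3@1 c1@3 c2@8, authorship ..11...22..
After op 6 (delete): buffer="gfivnfvu" (len 8), cursors c3@0 c1@1 c2@5, authorship .1...2..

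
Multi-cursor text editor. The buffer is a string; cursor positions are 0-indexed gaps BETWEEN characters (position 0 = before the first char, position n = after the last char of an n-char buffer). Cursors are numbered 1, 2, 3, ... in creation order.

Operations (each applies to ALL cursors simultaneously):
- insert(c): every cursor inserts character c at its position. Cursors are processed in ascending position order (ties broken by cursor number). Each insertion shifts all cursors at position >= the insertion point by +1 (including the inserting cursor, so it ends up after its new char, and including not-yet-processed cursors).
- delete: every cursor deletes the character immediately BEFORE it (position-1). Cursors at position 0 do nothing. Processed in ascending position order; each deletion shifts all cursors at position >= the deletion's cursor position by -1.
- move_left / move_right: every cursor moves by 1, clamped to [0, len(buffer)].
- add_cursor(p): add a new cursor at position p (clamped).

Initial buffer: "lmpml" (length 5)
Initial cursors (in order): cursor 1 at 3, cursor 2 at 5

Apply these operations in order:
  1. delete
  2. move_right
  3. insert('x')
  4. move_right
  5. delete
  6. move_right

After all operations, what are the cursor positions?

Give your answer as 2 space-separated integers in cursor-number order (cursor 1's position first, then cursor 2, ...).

Answer: 3 3

Derivation:
After op 1 (delete): buffer="lmm" (len 3), cursors c1@2 c2@3, authorship ...
After op 2 (move_right): buffer="lmm" (len 3), cursors c1@3 c2@3, authorship ...
After op 3 (insert('x')): buffer="lmmxx" (len 5), cursors c1@5 c2@5, authorship ...12
After op 4 (move_right): buffer="lmmxx" (len 5), cursors c1@5 c2@5, authorship ...12
After op 5 (delete): buffer="lmm" (len 3), cursors c1@3 c2@3, authorship ...
After op 6 (move_right): buffer="lmm" (len 3), cursors c1@3 c2@3, authorship ...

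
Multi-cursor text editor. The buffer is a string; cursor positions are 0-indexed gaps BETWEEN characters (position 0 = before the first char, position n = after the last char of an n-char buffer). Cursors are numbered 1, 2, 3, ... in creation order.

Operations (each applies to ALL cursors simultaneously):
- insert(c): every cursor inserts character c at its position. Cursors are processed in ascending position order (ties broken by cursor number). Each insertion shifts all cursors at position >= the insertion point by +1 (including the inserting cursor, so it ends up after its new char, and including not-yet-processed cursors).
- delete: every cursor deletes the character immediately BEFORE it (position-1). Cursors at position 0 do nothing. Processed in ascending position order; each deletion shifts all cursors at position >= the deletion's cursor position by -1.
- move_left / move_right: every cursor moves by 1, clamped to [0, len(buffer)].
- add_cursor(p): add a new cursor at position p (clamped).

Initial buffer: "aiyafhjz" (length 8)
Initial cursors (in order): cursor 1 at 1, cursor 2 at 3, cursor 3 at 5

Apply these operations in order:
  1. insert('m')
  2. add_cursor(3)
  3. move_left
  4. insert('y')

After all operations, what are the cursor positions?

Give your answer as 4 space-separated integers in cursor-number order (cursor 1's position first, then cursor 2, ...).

After op 1 (insert('m')): buffer="amiymafmhjz" (len 11), cursors c1@2 c2@5 c3@8, authorship .1..2..3...
After op 2 (add_cursor(3)): buffer="amiymafmhjz" (len 11), cursors c1@2 c4@3 c2@5 c3@8, authorship .1..2..3...
After op 3 (move_left): buffer="amiymafmhjz" (len 11), cursors c1@1 c4@2 c2@4 c3@7, authorship .1..2..3...
After op 4 (insert('y')): buffer="aymyiyymafymhjz" (len 15), cursors c1@2 c4@4 c2@7 c3@11, authorship .114..22..33...

Answer: 2 7 11 4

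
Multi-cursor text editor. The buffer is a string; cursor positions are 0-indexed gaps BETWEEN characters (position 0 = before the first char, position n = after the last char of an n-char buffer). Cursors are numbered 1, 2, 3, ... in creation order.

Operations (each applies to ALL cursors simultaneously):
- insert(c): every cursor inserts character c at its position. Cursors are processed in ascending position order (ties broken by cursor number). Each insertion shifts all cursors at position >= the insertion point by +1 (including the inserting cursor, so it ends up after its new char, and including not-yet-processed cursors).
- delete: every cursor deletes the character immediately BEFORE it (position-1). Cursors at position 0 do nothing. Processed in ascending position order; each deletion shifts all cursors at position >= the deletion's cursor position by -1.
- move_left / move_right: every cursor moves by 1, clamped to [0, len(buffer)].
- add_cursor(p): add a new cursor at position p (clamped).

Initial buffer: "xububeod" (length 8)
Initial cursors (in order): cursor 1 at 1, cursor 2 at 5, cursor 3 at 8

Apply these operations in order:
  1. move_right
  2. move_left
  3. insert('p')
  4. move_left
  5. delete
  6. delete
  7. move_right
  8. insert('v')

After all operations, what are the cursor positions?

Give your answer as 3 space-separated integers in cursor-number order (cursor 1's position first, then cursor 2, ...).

Answer: 2 6 8

Derivation:
After op 1 (move_right): buffer="xububeod" (len 8), cursors c1@2 c2@6 c3@8, authorship ........
After op 2 (move_left): buffer="xububeod" (len 8), cursors c1@1 c2@5 c3@7, authorship ........
After op 3 (insert('p')): buffer="xpububpeopd" (len 11), cursors c1@2 c2@7 c3@10, authorship .1....2..3.
After op 4 (move_left): buffer="xpububpeopd" (len 11), cursors c1@1 c2@6 c3@9, authorship .1....2..3.
After op 5 (delete): buffer="pubupepd" (len 8), cursors c1@0 c2@4 c3@6, authorship 1...2.3.
After op 6 (delete): buffer="pubppd" (len 6), cursors c1@0 c2@3 c3@4, authorship 1..23.
After op 7 (move_right): buffer="pubppd" (len 6), cursors c1@1 c2@4 c3@5, authorship 1..23.
After op 8 (insert('v')): buffer="pvubpvpvd" (len 9), cursors c1@2 c2@6 c3@8, authorship 11..2233.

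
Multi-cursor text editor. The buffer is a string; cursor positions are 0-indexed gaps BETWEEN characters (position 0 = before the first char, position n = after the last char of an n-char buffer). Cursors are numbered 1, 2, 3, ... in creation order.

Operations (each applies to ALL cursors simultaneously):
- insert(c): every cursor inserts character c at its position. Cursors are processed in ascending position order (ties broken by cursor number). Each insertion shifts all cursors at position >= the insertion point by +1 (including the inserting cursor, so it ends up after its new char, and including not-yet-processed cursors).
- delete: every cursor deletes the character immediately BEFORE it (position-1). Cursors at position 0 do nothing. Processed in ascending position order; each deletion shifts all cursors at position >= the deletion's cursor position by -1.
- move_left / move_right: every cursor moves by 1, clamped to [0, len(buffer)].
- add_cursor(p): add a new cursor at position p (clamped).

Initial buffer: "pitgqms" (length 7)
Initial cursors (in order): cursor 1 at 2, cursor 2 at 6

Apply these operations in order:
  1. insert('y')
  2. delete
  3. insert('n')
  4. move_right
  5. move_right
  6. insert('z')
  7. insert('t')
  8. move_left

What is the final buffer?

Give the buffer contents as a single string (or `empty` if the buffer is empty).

After op 1 (insert('y')): buffer="piytgqmys" (len 9), cursors c1@3 c2@8, authorship ..1....2.
After op 2 (delete): buffer="pitgqms" (len 7), cursors c1@2 c2@6, authorship .......
After op 3 (insert('n')): buffer="pintgqmns" (len 9), cursors c1@3 c2@8, authorship ..1....2.
After op 4 (move_right): buffer="pintgqmns" (len 9), cursors c1@4 c2@9, authorship ..1....2.
After op 5 (move_right): buffer="pintgqmns" (len 9), cursors c1@5 c2@9, authorship ..1....2.
After op 6 (insert('z')): buffer="pintgzqmnsz" (len 11), cursors c1@6 c2@11, authorship ..1..1..2.2
After op 7 (insert('t')): buffer="pintgztqmnszt" (len 13), cursors c1@7 c2@13, authorship ..1..11..2.22
After op 8 (move_left): buffer="pintgztqmnszt" (len 13), cursors c1@6 c2@12, authorship ..1..11..2.22

Answer: pintgztqmnszt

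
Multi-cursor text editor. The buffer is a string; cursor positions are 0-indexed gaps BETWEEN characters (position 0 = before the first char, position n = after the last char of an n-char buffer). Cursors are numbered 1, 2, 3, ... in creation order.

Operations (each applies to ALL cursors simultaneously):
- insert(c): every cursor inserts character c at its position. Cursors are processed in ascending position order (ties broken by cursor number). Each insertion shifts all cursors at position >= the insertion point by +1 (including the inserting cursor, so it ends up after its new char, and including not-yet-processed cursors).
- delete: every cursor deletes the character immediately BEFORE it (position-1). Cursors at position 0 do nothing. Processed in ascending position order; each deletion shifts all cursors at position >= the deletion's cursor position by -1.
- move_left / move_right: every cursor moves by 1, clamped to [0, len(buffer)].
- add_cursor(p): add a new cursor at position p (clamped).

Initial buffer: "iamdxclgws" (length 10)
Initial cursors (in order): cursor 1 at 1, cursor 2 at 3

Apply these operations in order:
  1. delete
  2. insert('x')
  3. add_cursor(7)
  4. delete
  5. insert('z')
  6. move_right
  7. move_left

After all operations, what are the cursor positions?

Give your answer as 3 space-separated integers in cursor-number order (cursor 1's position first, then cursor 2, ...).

After op 1 (delete): buffer="adxclgws" (len 8), cursors c1@0 c2@1, authorship ........
After op 2 (insert('x')): buffer="xaxdxclgws" (len 10), cursors c1@1 c2@3, authorship 1.2.......
After op 3 (add_cursor(7)): buffer="xaxdxclgws" (len 10), cursors c1@1 c2@3 c3@7, authorship 1.2.......
After op 4 (delete): buffer="adxcgws" (len 7), cursors c1@0 c2@1 c3@4, authorship .......
After op 5 (insert('z')): buffer="zazdxczgws" (len 10), cursors c1@1 c2@3 c3@7, authorship 1.2...3...
After op 6 (move_right): buffer="zazdxczgws" (len 10), cursors c1@2 c2@4 c3@8, authorship 1.2...3...
After op 7 (move_left): buffer="zazdxczgws" (len 10), cursors c1@1 c2@3 c3@7, authorship 1.2...3...

Answer: 1 3 7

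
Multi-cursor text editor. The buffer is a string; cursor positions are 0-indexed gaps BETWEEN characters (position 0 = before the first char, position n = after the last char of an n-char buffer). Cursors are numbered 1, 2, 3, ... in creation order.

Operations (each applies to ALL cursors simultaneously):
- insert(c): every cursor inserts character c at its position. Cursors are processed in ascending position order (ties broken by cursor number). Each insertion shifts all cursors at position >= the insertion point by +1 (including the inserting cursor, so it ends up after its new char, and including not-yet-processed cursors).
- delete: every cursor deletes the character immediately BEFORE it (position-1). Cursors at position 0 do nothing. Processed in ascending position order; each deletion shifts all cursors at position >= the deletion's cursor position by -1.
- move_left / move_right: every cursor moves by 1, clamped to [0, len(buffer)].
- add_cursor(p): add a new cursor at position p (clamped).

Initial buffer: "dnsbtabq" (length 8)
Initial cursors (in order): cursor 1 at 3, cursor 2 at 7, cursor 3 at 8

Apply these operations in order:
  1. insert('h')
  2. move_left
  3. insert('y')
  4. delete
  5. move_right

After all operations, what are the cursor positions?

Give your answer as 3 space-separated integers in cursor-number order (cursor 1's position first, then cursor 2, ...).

Answer: 4 9 11

Derivation:
After op 1 (insert('h')): buffer="dnshbtabhqh" (len 11), cursors c1@4 c2@9 c3@11, authorship ...1....2.3
After op 2 (move_left): buffer="dnshbtabhqh" (len 11), cursors c1@3 c2@8 c3@10, authorship ...1....2.3
After op 3 (insert('y')): buffer="dnsyhbtabyhqyh" (len 14), cursors c1@4 c2@10 c3@13, authorship ...11....22.33
After op 4 (delete): buffer="dnshbtabhqh" (len 11), cursors c1@3 c2@8 c3@10, authorship ...1....2.3
After op 5 (move_right): buffer="dnshbtabhqh" (len 11), cursors c1@4 c2@9 c3@11, authorship ...1....2.3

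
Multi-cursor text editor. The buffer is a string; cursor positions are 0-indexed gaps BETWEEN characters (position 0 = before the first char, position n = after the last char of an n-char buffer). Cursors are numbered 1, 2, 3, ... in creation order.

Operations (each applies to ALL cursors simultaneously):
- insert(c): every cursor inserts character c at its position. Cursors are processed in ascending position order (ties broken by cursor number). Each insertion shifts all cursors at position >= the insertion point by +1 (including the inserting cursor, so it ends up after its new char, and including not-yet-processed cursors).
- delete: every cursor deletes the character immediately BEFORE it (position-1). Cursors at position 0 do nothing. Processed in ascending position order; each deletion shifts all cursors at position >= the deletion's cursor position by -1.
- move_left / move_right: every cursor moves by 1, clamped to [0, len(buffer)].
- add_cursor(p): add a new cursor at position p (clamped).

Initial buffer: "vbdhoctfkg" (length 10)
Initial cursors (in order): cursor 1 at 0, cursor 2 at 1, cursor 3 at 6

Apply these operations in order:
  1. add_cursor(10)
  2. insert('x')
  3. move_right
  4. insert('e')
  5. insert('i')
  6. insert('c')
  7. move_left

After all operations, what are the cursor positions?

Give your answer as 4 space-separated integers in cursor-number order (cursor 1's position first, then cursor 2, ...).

Answer: 4 9 18 25

Derivation:
After op 1 (add_cursor(10)): buffer="vbdhoctfkg" (len 10), cursors c1@0 c2@1 c3@6 c4@10, authorship ..........
After op 2 (insert('x')): buffer="xvxbdhocxtfkgx" (len 14), cursors c1@1 c2@3 c3@9 c4@14, authorship 1.2.....3....4
After op 3 (move_right): buffer="xvxbdhocxtfkgx" (len 14), cursors c1@2 c2@4 c3@10 c4@14, authorship 1.2.....3....4
After op 4 (insert('e')): buffer="xvexbedhocxtefkgxe" (len 18), cursors c1@3 c2@6 c3@13 c4@18, authorship 1.12.2....3.3...44
After op 5 (insert('i')): buffer="xveixbeidhocxteifkgxei" (len 22), cursors c1@4 c2@8 c3@16 c4@22, authorship 1.112.22....3.33...444
After op 6 (insert('c')): buffer="xveicxbeicdhocxteicfkgxeic" (len 26), cursors c1@5 c2@10 c3@19 c4@26, authorship 1.1112.222....3.333...4444
After op 7 (move_left): buffer="xveicxbeicdhocxteicfkgxeic" (len 26), cursors c1@4 c2@9 c3@18 c4@25, authorship 1.1112.222....3.333...4444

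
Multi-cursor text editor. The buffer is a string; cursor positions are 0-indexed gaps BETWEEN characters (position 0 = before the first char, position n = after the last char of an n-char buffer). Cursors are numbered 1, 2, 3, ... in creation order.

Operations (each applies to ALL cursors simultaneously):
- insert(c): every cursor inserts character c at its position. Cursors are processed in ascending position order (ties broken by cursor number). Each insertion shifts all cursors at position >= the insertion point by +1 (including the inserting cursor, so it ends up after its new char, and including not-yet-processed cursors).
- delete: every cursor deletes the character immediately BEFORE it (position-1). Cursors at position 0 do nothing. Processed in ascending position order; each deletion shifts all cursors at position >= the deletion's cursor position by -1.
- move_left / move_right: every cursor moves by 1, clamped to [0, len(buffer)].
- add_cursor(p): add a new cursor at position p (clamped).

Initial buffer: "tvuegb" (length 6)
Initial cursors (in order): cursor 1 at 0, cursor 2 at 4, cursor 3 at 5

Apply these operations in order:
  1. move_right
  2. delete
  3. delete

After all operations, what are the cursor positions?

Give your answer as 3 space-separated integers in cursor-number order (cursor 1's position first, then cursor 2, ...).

Answer: 0 1 1

Derivation:
After op 1 (move_right): buffer="tvuegb" (len 6), cursors c1@1 c2@5 c3@6, authorship ......
After op 2 (delete): buffer="vue" (len 3), cursors c1@0 c2@3 c3@3, authorship ...
After op 3 (delete): buffer="v" (len 1), cursors c1@0 c2@1 c3@1, authorship .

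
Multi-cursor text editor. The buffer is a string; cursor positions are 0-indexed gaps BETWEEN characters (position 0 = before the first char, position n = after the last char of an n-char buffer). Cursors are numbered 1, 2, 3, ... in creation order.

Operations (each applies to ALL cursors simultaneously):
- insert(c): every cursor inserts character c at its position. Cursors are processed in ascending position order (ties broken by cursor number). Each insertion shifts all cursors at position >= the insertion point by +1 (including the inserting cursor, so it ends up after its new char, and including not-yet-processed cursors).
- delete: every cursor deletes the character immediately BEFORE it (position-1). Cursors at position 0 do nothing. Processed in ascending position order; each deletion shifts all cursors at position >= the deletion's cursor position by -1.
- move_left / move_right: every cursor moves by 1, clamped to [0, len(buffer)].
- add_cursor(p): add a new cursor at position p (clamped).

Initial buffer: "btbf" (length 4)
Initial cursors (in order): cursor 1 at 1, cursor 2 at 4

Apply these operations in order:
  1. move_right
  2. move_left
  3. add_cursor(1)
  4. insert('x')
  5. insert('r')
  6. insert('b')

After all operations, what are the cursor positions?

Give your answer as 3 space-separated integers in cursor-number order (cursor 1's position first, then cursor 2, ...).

Answer: 7 12 7

Derivation:
After op 1 (move_right): buffer="btbf" (len 4), cursors c1@2 c2@4, authorship ....
After op 2 (move_left): buffer="btbf" (len 4), cursors c1@1 c2@3, authorship ....
After op 3 (add_cursor(1)): buffer="btbf" (len 4), cursors c1@1 c3@1 c2@3, authorship ....
After op 4 (insert('x')): buffer="bxxtbxf" (len 7), cursors c1@3 c3@3 c2@6, authorship .13..2.
After op 5 (insert('r')): buffer="bxxrrtbxrf" (len 10), cursors c1@5 c3@5 c2@9, authorship .1313..22.
After op 6 (insert('b')): buffer="bxxrrbbtbxrbf" (len 13), cursors c1@7 c3@7 c2@12, authorship .131313..222.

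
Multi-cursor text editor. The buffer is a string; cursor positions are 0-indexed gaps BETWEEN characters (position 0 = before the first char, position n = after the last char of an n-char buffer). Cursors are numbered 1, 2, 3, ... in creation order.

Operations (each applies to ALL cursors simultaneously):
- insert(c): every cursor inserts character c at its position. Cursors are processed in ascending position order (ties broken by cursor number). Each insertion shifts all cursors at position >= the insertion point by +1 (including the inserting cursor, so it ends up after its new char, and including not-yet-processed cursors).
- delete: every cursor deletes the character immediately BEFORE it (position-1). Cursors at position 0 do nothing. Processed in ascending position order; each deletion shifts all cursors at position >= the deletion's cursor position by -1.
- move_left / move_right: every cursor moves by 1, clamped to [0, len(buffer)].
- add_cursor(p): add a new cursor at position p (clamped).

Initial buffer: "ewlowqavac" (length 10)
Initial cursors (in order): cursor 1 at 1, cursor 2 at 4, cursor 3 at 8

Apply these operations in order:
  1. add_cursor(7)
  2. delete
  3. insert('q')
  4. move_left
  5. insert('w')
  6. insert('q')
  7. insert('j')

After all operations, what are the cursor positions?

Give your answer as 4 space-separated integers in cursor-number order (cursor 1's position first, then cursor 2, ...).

Answer: 3 9 19 19

Derivation:
After op 1 (add_cursor(7)): buffer="ewlowqavac" (len 10), cursors c1@1 c2@4 c4@7 c3@8, authorship ..........
After op 2 (delete): buffer="wlwqac" (len 6), cursors c1@0 c2@2 c3@4 c4@4, authorship ......
After op 3 (insert('q')): buffer="qwlqwqqqac" (len 10), cursors c1@1 c2@4 c3@8 c4@8, authorship 1..2..34..
After op 4 (move_left): buffer="qwlqwqqqac" (len 10), cursors c1@0 c2@3 c3@7 c4@7, authorship 1..2..34..
After op 5 (insert('w')): buffer="wqwlwqwqqwwqac" (len 14), cursors c1@1 c2@5 c3@11 c4@11, authorship 11..22..3344..
After op 6 (insert('q')): buffer="wqqwlwqqwqqwwqqqac" (len 18), cursors c1@2 c2@7 c3@15 c4@15, authorship 111..222..334344..
After op 7 (insert('j')): buffer="wqjqwlwqjqwqqwwqqjjqac" (len 22), cursors c1@3 c2@9 c3@19 c4@19, authorship 1111..2222..33434344..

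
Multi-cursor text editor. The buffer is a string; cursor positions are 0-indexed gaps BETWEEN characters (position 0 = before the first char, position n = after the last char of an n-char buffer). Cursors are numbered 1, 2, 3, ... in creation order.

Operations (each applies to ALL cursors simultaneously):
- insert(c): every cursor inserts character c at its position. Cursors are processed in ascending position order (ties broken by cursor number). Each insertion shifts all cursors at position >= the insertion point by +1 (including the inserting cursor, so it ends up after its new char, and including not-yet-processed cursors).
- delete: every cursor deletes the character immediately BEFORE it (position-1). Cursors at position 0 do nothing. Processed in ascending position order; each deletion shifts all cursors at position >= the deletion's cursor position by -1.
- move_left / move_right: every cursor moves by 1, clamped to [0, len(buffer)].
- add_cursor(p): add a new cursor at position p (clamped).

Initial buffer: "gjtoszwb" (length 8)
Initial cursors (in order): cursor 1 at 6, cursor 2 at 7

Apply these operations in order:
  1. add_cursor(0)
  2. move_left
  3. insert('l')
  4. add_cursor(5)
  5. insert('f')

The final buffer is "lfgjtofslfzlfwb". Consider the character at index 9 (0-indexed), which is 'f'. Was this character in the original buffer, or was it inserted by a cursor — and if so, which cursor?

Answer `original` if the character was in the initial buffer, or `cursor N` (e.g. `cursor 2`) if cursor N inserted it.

Answer: cursor 1

Derivation:
After op 1 (add_cursor(0)): buffer="gjtoszwb" (len 8), cursors c3@0 c1@6 c2@7, authorship ........
After op 2 (move_left): buffer="gjtoszwb" (len 8), cursors c3@0 c1@5 c2@6, authorship ........
After op 3 (insert('l')): buffer="lgjtoslzlwb" (len 11), cursors c3@1 c1@7 c2@9, authorship 3.....1.2..
After op 4 (add_cursor(5)): buffer="lgjtoslzlwb" (len 11), cursors c3@1 c4@5 c1@7 c2@9, authorship 3.....1.2..
After op 5 (insert('f')): buffer="lfgjtofslfzlfwb" (len 15), cursors c3@2 c4@7 c1@10 c2@13, authorship 33....4.11.22..
Authorship (.=original, N=cursor N): 3 3 . . . . 4 . 1 1 . 2 2 . .
Index 9: author = 1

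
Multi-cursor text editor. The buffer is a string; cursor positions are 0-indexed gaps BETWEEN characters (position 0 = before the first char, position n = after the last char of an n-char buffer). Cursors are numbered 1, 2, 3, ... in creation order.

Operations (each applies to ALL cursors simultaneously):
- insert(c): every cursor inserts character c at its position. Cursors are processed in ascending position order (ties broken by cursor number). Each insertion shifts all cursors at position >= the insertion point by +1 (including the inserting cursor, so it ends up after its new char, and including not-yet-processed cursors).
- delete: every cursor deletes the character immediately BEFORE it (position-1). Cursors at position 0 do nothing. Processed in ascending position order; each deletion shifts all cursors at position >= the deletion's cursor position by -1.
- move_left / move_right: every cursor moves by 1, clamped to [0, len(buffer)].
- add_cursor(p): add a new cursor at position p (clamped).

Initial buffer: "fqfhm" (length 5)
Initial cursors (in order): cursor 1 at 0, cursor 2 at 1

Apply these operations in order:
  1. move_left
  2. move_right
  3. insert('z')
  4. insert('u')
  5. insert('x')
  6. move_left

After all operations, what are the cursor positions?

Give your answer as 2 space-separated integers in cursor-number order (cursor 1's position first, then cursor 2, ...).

After op 1 (move_left): buffer="fqfhm" (len 5), cursors c1@0 c2@0, authorship .....
After op 2 (move_right): buffer="fqfhm" (len 5), cursors c1@1 c2@1, authorship .....
After op 3 (insert('z')): buffer="fzzqfhm" (len 7), cursors c1@3 c2@3, authorship .12....
After op 4 (insert('u')): buffer="fzzuuqfhm" (len 9), cursors c1@5 c2@5, authorship .1212....
After op 5 (insert('x')): buffer="fzzuuxxqfhm" (len 11), cursors c1@7 c2@7, authorship .121212....
After op 6 (move_left): buffer="fzzuuxxqfhm" (len 11), cursors c1@6 c2@6, authorship .121212....

Answer: 6 6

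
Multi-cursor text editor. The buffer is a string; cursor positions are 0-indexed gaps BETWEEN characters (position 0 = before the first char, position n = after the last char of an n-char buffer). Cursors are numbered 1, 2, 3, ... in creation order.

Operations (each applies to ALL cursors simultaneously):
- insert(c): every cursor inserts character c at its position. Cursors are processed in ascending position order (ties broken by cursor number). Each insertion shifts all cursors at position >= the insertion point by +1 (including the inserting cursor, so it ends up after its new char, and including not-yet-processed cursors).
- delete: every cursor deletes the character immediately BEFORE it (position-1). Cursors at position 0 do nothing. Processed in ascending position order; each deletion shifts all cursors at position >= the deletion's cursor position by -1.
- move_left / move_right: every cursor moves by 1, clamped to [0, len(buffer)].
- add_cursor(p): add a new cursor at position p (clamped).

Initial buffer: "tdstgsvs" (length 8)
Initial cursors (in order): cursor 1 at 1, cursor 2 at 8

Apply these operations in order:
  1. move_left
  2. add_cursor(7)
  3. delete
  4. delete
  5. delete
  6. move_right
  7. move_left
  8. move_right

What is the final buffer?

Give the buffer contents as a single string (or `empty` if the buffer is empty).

After op 1 (move_left): buffer="tdstgsvs" (len 8), cursors c1@0 c2@7, authorship ........
After op 2 (add_cursor(7)): buffer="tdstgsvs" (len 8), cursors c1@0 c2@7 c3@7, authorship ........
After op 3 (delete): buffer="tdstgs" (len 6), cursors c1@0 c2@5 c3@5, authorship ......
After op 4 (delete): buffer="tdss" (len 4), cursors c1@0 c2@3 c3@3, authorship ....
After op 5 (delete): buffer="ts" (len 2), cursors c1@0 c2@1 c3@1, authorship ..
After op 6 (move_right): buffer="ts" (len 2), cursors c1@1 c2@2 c3@2, authorship ..
After op 7 (move_left): buffer="ts" (len 2), cursors c1@0 c2@1 c3@1, authorship ..
After op 8 (move_right): buffer="ts" (len 2), cursors c1@1 c2@2 c3@2, authorship ..

Answer: ts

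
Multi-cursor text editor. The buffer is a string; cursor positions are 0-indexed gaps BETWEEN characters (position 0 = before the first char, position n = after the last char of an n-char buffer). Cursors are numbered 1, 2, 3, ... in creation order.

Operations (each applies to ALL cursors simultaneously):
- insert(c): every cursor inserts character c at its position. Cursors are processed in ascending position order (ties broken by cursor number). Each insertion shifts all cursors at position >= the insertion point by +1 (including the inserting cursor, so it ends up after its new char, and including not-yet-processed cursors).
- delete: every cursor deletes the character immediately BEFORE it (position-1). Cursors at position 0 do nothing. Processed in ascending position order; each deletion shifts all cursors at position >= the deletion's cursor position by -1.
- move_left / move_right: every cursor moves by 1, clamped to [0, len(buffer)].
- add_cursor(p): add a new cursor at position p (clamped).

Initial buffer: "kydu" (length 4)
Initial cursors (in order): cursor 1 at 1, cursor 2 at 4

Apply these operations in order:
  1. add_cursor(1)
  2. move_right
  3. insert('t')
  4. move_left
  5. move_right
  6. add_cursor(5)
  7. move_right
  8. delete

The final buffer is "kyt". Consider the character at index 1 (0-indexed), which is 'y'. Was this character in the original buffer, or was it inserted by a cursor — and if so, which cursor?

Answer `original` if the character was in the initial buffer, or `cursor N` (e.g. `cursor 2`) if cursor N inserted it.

After op 1 (add_cursor(1)): buffer="kydu" (len 4), cursors c1@1 c3@1 c2@4, authorship ....
After op 2 (move_right): buffer="kydu" (len 4), cursors c1@2 c3@2 c2@4, authorship ....
After op 3 (insert('t')): buffer="kyttdut" (len 7), cursors c1@4 c3@4 c2@7, authorship ..13..2
After op 4 (move_left): buffer="kyttdut" (len 7), cursors c1@3 c3@3 c2@6, authorship ..13..2
After op 5 (move_right): buffer="kyttdut" (len 7), cursors c1@4 c3@4 c2@7, authorship ..13..2
After op 6 (add_cursor(5)): buffer="kyttdut" (len 7), cursors c1@4 c3@4 c4@5 c2@7, authorship ..13..2
After op 7 (move_right): buffer="kyttdut" (len 7), cursors c1@5 c3@5 c4@6 c2@7, authorship ..13..2
After op 8 (delete): buffer="kyt" (len 3), cursors c1@3 c2@3 c3@3 c4@3, authorship ..1
Authorship (.=original, N=cursor N): . . 1
Index 1: author = original

Answer: original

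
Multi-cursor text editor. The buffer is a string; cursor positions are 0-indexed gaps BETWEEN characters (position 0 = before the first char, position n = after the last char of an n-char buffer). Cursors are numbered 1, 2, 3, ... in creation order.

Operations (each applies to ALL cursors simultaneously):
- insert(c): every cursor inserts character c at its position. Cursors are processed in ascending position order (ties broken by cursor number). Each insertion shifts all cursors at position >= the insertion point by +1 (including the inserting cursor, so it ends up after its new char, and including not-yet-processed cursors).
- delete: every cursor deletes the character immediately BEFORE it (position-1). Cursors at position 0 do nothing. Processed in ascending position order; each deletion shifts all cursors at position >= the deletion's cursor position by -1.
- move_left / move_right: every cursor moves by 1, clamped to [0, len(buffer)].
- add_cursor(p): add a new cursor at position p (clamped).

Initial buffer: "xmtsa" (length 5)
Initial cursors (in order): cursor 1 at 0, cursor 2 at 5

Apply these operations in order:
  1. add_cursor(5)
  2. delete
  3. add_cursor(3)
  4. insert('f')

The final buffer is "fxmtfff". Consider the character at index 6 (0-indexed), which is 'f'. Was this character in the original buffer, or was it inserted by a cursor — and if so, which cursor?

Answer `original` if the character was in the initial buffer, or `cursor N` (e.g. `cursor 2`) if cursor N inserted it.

After op 1 (add_cursor(5)): buffer="xmtsa" (len 5), cursors c1@0 c2@5 c3@5, authorship .....
After op 2 (delete): buffer="xmt" (len 3), cursors c1@0 c2@3 c3@3, authorship ...
After op 3 (add_cursor(3)): buffer="xmt" (len 3), cursors c1@0 c2@3 c3@3 c4@3, authorship ...
After op 4 (insert('f')): buffer="fxmtfff" (len 7), cursors c1@1 c2@7 c3@7 c4@7, authorship 1...234
Authorship (.=original, N=cursor N): 1 . . . 2 3 4
Index 6: author = 4

Answer: cursor 4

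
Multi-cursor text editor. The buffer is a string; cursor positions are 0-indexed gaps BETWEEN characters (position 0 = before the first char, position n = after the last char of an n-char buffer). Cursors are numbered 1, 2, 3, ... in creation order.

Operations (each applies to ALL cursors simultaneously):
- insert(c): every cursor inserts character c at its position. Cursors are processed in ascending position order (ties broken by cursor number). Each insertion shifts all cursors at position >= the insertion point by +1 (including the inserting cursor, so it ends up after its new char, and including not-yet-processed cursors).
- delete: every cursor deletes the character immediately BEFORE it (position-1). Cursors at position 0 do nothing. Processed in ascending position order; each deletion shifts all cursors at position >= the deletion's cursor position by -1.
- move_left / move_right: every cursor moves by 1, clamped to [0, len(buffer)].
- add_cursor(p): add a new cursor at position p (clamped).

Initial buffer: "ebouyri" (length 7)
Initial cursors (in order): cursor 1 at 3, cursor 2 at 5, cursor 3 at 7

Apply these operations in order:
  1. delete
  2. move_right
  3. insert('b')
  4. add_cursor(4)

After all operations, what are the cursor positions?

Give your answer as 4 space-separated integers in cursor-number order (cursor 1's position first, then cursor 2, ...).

Answer: 4 7 7 4

Derivation:
After op 1 (delete): buffer="ebur" (len 4), cursors c1@2 c2@3 c3@4, authorship ....
After op 2 (move_right): buffer="ebur" (len 4), cursors c1@3 c2@4 c3@4, authorship ....
After op 3 (insert('b')): buffer="ebubrbb" (len 7), cursors c1@4 c2@7 c3@7, authorship ...1.23
After op 4 (add_cursor(4)): buffer="ebubrbb" (len 7), cursors c1@4 c4@4 c2@7 c3@7, authorship ...1.23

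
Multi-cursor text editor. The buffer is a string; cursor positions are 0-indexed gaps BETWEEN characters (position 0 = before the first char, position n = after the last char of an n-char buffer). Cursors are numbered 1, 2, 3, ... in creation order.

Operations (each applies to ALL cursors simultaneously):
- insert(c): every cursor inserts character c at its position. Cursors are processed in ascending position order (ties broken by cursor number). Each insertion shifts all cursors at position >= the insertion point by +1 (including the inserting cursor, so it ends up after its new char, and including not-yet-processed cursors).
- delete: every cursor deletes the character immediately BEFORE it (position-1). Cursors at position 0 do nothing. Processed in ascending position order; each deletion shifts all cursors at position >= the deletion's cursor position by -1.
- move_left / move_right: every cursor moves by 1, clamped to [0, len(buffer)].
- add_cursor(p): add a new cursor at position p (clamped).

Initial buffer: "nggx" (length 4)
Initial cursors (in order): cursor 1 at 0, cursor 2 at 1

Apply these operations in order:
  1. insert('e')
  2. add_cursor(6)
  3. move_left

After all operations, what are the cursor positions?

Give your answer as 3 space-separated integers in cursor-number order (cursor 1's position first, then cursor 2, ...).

After op 1 (insert('e')): buffer="eneggx" (len 6), cursors c1@1 c2@3, authorship 1.2...
After op 2 (add_cursor(6)): buffer="eneggx" (len 6), cursors c1@1 c2@3 c3@6, authorship 1.2...
After op 3 (move_left): buffer="eneggx" (len 6), cursors c1@0 c2@2 c3@5, authorship 1.2...

Answer: 0 2 5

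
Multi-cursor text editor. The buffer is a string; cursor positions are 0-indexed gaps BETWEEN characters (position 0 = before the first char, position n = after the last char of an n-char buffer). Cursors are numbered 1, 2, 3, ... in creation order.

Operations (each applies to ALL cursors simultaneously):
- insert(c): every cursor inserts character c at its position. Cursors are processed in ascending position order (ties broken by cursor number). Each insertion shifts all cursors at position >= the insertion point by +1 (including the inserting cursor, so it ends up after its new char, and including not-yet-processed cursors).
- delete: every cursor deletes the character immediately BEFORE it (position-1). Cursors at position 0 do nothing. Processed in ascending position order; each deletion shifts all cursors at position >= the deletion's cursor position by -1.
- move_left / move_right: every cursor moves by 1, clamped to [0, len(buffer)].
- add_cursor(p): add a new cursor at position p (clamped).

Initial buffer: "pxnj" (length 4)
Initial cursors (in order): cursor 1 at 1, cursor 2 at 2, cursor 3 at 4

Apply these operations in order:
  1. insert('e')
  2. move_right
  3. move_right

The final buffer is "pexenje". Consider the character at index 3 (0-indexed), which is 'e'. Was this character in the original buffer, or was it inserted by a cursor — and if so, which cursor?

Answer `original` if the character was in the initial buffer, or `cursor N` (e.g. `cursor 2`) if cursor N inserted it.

Answer: cursor 2

Derivation:
After op 1 (insert('e')): buffer="pexenje" (len 7), cursors c1@2 c2@4 c3@7, authorship .1.2..3
After op 2 (move_right): buffer="pexenje" (len 7), cursors c1@3 c2@5 c3@7, authorship .1.2..3
After op 3 (move_right): buffer="pexenje" (len 7), cursors c1@4 c2@6 c3@7, authorship .1.2..3
Authorship (.=original, N=cursor N): . 1 . 2 . . 3
Index 3: author = 2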